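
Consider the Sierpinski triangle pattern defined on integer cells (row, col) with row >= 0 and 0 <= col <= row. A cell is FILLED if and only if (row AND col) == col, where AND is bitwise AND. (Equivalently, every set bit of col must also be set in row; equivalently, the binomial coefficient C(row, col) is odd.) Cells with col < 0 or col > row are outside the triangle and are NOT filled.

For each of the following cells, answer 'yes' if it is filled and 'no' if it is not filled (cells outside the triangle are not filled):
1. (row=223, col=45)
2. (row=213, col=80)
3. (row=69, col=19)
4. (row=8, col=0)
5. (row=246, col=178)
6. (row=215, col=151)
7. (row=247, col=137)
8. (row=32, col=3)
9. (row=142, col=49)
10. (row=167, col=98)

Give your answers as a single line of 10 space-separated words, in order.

Answer: no yes no yes yes yes no no no no

Derivation:
(223,45): row=0b11011111, col=0b101101, row AND col = 0b1101 = 13; 13 != 45 -> empty
(213,80): row=0b11010101, col=0b1010000, row AND col = 0b1010000 = 80; 80 == 80 -> filled
(69,19): row=0b1000101, col=0b10011, row AND col = 0b1 = 1; 1 != 19 -> empty
(8,0): row=0b1000, col=0b0, row AND col = 0b0 = 0; 0 == 0 -> filled
(246,178): row=0b11110110, col=0b10110010, row AND col = 0b10110010 = 178; 178 == 178 -> filled
(215,151): row=0b11010111, col=0b10010111, row AND col = 0b10010111 = 151; 151 == 151 -> filled
(247,137): row=0b11110111, col=0b10001001, row AND col = 0b10000001 = 129; 129 != 137 -> empty
(32,3): row=0b100000, col=0b11, row AND col = 0b0 = 0; 0 != 3 -> empty
(142,49): row=0b10001110, col=0b110001, row AND col = 0b0 = 0; 0 != 49 -> empty
(167,98): row=0b10100111, col=0b1100010, row AND col = 0b100010 = 34; 34 != 98 -> empty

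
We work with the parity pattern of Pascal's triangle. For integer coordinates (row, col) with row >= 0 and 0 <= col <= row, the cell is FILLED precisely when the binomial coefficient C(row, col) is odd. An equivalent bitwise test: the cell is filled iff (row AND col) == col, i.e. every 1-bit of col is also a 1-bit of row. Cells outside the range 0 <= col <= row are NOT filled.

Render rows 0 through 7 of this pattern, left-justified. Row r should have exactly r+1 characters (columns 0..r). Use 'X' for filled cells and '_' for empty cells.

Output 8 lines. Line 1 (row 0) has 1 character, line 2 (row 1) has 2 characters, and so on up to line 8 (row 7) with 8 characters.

Answer: X
XX
X_X
XXXX
X___X
XX__XX
X_X_X_X
XXXXXXXX

Derivation:
r0=0: X
r1=1: XX
r2=10: X_X
r3=11: XXXX
r4=100: X___X
r5=101: XX__XX
r6=110: X_X_X_X
r7=111: XXXXXXXX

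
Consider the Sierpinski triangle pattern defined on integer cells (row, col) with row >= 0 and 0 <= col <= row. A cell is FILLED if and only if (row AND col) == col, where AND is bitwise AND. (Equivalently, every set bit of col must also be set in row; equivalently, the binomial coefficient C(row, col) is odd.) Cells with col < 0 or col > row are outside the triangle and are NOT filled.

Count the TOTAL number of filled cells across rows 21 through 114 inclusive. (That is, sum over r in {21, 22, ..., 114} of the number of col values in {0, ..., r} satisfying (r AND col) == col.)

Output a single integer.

Answer: 1476

Derivation:
r21=10101 pc3: +8 =8
r22=10110 pc3: +8 =16
r23=10111 pc4: +16 =32
r24=11000 pc2: +4 =36
r25=11001 pc3: +8 =44
r26=11010 pc3: +8 =52
r27=11011 pc4: +16 =68
r28=11100 pc3: +8 =76
r29=11101 pc4: +16 =92
r30=11110 pc4: +16 =108
r31=11111 pc5: +32 =140
r32=100000 pc1: +2 =142
r33=100001 pc2: +4 =146
r34=100010 pc2: +4 =150
r35=100011 pc3: +8 =158
r36=100100 pc2: +4 =162
r37=100101 pc3: +8 =170
r38=100110 pc3: +8 =178
r39=100111 pc4: +16 =194
r40=101000 pc2: +4 =198
r41=101001 pc3: +8 =206
r42=101010 pc3: +8 =214
r43=101011 pc4: +16 =230
r44=101100 pc3: +8 =238
r45=101101 pc4: +16 =254
r46=101110 pc4: +16 =270
r47=101111 pc5: +32 =302
r48=110000 pc2: +4 =306
r49=110001 pc3: +8 =314
r50=110010 pc3: +8 =322
r51=110011 pc4: +16 =338
r52=110100 pc3: +8 =346
r53=110101 pc4: +16 =362
r54=110110 pc4: +16 =378
r55=110111 pc5: +32 =410
r56=111000 pc3: +8 =418
r57=111001 pc4: +16 =434
r58=111010 pc4: +16 =450
r59=111011 pc5: +32 =482
r60=111100 pc4: +16 =498
r61=111101 pc5: +32 =530
r62=111110 pc5: +32 =562
r63=111111 pc6: +64 =626
r64=1000000 pc1: +2 =628
r65=1000001 pc2: +4 =632
r66=1000010 pc2: +4 =636
r67=1000011 pc3: +8 =644
r68=1000100 pc2: +4 =648
r69=1000101 pc3: +8 =656
r70=1000110 pc3: +8 =664
r71=1000111 pc4: +16 =680
r72=1001000 pc2: +4 =684
r73=1001001 pc3: +8 =692
r74=1001010 pc3: +8 =700
r75=1001011 pc4: +16 =716
r76=1001100 pc3: +8 =724
r77=1001101 pc4: +16 =740
r78=1001110 pc4: +16 =756
r79=1001111 pc5: +32 =788
r80=1010000 pc2: +4 =792
r81=1010001 pc3: +8 =800
r82=1010010 pc3: +8 =808
r83=1010011 pc4: +16 =824
r84=1010100 pc3: +8 =832
r85=1010101 pc4: +16 =848
r86=1010110 pc4: +16 =864
r87=1010111 pc5: +32 =896
r88=1011000 pc3: +8 =904
r89=1011001 pc4: +16 =920
r90=1011010 pc4: +16 =936
r91=1011011 pc5: +32 =968
r92=1011100 pc4: +16 =984
r93=1011101 pc5: +32 =1016
r94=1011110 pc5: +32 =1048
r95=1011111 pc6: +64 =1112
r96=1100000 pc2: +4 =1116
r97=1100001 pc3: +8 =1124
r98=1100010 pc3: +8 =1132
r99=1100011 pc4: +16 =1148
r100=1100100 pc3: +8 =1156
r101=1100101 pc4: +16 =1172
r102=1100110 pc4: +16 =1188
r103=1100111 pc5: +32 =1220
r104=1101000 pc3: +8 =1228
r105=1101001 pc4: +16 =1244
r106=1101010 pc4: +16 =1260
r107=1101011 pc5: +32 =1292
r108=1101100 pc4: +16 =1308
r109=1101101 pc5: +32 =1340
r110=1101110 pc5: +32 =1372
r111=1101111 pc6: +64 =1436
r112=1110000 pc3: +8 =1444
r113=1110001 pc4: +16 =1460
r114=1110010 pc4: +16 =1476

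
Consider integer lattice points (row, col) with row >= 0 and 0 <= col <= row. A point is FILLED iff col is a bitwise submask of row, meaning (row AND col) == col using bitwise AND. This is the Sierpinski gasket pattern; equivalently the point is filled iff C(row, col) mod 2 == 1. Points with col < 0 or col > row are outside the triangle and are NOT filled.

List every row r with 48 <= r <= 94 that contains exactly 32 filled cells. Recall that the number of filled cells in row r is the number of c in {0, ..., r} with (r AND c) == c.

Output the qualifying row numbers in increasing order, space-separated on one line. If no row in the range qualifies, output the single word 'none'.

Row r has 2^popcount(r) filled cells, so we need popcount(r) = log2(32) = 5.
Scan r = 48..94 and keep those with exactly 5 one-bits:
r=48=110000 popcount=2 -> skip
r=49=110001 popcount=3 -> skip
r=50=110010 popcount=3 -> skip
r=51=110011 popcount=4 -> skip
r=52=110100 popcount=3 -> skip
r=53=110101 popcount=4 -> skip
r=54=110110 popcount=4 -> skip
r=55=110111 popcount=5 -> KEEP
r=56=111000 popcount=3 -> skip
r=57=111001 popcount=4 -> skip
r=58=111010 popcount=4 -> skip
r=59=111011 popcount=5 -> KEEP
r=60=111100 popcount=4 -> skip
r=61=111101 popcount=5 -> KEEP
r=62=111110 popcount=5 -> KEEP
r=63=111111 popcount=6 -> skip
r=64=1000000 popcount=1 -> skip
r=65=1000001 popcount=2 -> skip
r=66=1000010 popcount=2 -> skip
r=67=1000011 popcount=3 -> skip
r=68=1000100 popcount=2 -> skip
r=69=1000101 popcount=3 -> skip
r=70=1000110 popcount=3 -> skip
r=71=1000111 popcount=4 -> skip
r=72=1001000 popcount=2 -> skip
r=73=1001001 popcount=3 -> skip
r=74=1001010 popcount=3 -> skip
r=75=1001011 popcount=4 -> skip
r=76=1001100 popcount=3 -> skip
r=77=1001101 popcount=4 -> skip
r=78=1001110 popcount=4 -> skip
r=79=1001111 popcount=5 -> KEEP
r=80=1010000 popcount=2 -> skip
r=81=1010001 popcount=3 -> skip
r=82=1010010 popcount=3 -> skip
r=83=1010011 popcount=4 -> skip
r=84=1010100 popcount=3 -> skip
r=85=1010101 popcount=4 -> skip
r=86=1010110 popcount=4 -> skip
r=87=1010111 popcount=5 -> KEEP
r=88=1011000 popcount=3 -> skip
r=89=1011001 popcount=4 -> skip
r=90=1011010 popcount=4 -> skip
r=91=1011011 popcount=5 -> KEEP
r=92=1011100 popcount=4 -> skip
r=93=1011101 popcount=5 -> KEEP
r=94=1011110 popcount=5 -> KEEP
Kept rows: 55 59 61 62 79 87 91 93 94

Answer: 55 59 61 62 79 87 91 93 94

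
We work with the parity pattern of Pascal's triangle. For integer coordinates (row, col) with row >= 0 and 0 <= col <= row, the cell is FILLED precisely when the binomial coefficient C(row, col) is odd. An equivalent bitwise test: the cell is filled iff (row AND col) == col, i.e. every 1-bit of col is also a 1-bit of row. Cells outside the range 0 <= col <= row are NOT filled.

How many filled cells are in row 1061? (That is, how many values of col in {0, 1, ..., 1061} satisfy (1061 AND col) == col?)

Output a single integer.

1061 in binary = 10000100101
popcount(1061) = number of 1-bits in 10000100101 = 4
A col c satisfies (1061 AND c) == c iff every set bit of c is also set in 1061; each of the 4 set bits of 1061 can independently be on or off in c.
count = 2^4 = 16

Answer: 16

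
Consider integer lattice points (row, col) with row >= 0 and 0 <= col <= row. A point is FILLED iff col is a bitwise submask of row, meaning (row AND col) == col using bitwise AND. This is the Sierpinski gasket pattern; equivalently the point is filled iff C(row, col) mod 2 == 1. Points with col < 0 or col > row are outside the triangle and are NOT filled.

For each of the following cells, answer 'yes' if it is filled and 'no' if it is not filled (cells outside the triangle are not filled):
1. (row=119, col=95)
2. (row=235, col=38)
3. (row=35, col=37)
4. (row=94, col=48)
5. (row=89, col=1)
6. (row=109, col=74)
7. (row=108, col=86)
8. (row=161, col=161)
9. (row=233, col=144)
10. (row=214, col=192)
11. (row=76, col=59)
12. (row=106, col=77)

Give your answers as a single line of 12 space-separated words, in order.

Answer: no no no no yes no no yes no yes no no

Derivation:
(119,95): row=0b1110111, col=0b1011111, row AND col = 0b1010111 = 87; 87 != 95 -> empty
(235,38): row=0b11101011, col=0b100110, row AND col = 0b100010 = 34; 34 != 38 -> empty
(35,37): col outside [0, 35] -> not filled
(94,48): row=0b1011110, col=0b110000, row AND col = 0b10000 = 16; 16 != 48 -> empty
(89,1): row=0b1011001, col=0b1, row AND col = 0b1 = 1; 1 == 1 -> filled
(109,74): row=0b1101101, col=0b1001010, row AND col = 0b1001000 = 72; 72 != 74 -> empty
(108,86): row=0b1101100, col=0b1010110, row AND col = 0b1000100 = 68; 68 != 86 -> empty
(161,161): row=0b10100001, col=0b10100001, row AND col = 0b10100001 = 161; 161 == 161 -> filled
(233,144): row=0b11101001, col=0b10010000, row AND col = 0b10000000 = 128; 128 != 144 -> empty
(214,192): row=0b11010110, col=0b11000000, row AND col = 0b11000000 = 192; 192 == 192 -> filled
(76,59): row=0b1001100, col=0b111011, row AND col = 0b1000 = 8; 8 != 59 -> empty
(106,77): row=0b1101010, col=0b1001101, row AND col = 0b1001000 = 72; 72 != 77 -> empty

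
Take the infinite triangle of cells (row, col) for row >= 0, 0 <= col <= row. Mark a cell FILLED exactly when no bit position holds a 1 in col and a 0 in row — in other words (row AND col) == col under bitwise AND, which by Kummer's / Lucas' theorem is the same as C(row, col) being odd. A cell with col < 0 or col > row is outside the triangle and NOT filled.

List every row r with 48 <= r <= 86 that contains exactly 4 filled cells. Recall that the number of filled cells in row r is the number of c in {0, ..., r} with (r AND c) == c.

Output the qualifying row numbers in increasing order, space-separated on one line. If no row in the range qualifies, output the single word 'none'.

Row r has 2^popcount(r) filled cells, so we need popcount(r) = log2(4) = 2.
Scan r = 48..86 and keep those with exactly 2 one-bits:
r=48=110000 popcount=2 -> KEEP
r=49=110001 popcount=3 -> skip
r=50=110010 popcount=3 -> skip
r=51=110011 popcount=4 -> skip
r=52=110100 popcount=3 -> skip
r=53=110101 popcount=4 -> skip
r=54=110110 popcount=4 -> skip
r=55=110111 popcount=5 -> skip
r=56=111000 popcount=3 -> skip
r=57=111001 popcount=4 -> skip
r=58=111010 popcount=4 -> skip
r=59=111011 popcount=5 -> skip
r=60=111100 popcount=4 -> skip
r=61=111101 popcount=5 -> skip
r=62=111110 popcount=5 -> skip
r=63=111111 popcount=6 -> skip
r=64=1000000 popcount=1 -> skip
r=65=1000001 popcount=2 -> KEEP
r=66=1000010 popcount=2 -> KEEP
r=67=1000011 popcount=3 -> skip
r=68=1000100 popcount=2 -> KEEP
r=69=1000101 popcount=3 -> skip
r=70=1000110 popcount=3 -> skip
r=71=1000111 popcount=4 -> skip
r=72=1001000 popcount=2 -> KEEP
r=73=1001001 popcount=3 -> skip
r=74=1001010 popcount=3 -> skip
r=75=1001011 popcount=4 -> skip
r=76=1001100 popcount=3 -> skip
r=77=1001101 popcount=4 -> skip
r=78=1001110 popcount=4 -> skip
r=79=1001111 popcount=5 -> skip
r=80=1010000 popcount=2 -> KEEP
r=81=1010001 popcount=3 -> skip
r=82=1010010 popcount=3 -> skip
r=83=1010011 popcount=4 -> skip
r=84=1010100 popcount=3 -> skip
r=85=1010101 popcount=4 -> skip
r=86=1010110 popcount=4 -> skip
Kept rows: 48 65 66 68 72 80

Answer: 48 65 66 68 72 80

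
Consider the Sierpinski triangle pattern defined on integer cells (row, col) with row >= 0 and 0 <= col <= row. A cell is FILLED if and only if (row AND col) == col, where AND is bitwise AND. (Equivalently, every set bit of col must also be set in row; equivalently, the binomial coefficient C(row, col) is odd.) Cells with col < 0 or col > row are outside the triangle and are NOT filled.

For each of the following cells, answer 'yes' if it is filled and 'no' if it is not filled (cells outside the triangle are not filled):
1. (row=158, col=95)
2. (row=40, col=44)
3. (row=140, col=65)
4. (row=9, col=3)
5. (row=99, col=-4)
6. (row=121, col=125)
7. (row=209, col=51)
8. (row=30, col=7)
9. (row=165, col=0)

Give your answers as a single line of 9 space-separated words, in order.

(158,95): row=0b10011110, col=0b1011111, row AND col = 0b11110 = 30; 30 != 95 -> empty
(40,44): col outside [0, 40] -> not filled
(140,65): row=0b10001100, col=0b1000001, row AND col = 0b0 = 0; 0 != 65 -> empty
(9,3): row=0b1001, col=0b11, row AND col = 0b1 = 1; 1 != 3 -> empty
(99,-4): col outside [0, 99] -> not filled
(121,125): col outside [0, 121] -> not filled
(209,51): row=0b11010001, col=0b110011, row AND col = 0b10001 = 17; 17 != 51 -> empty
(30,7): row=0b11110, col=0b111, row AND col = 0b110 = 6; 6 != 7 -> empty
(165,0): row=0b10100101, col=0b0, row AND col = 0b0 = 0; 0 == 0 -> filled

Answer: no no no no no no no no yes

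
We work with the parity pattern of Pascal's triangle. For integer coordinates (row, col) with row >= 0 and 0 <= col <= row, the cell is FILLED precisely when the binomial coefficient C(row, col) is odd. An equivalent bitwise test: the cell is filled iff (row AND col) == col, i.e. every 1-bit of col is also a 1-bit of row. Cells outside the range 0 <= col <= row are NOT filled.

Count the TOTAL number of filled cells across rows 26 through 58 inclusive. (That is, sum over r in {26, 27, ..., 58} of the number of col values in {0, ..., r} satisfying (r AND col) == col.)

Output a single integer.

r26=11010 pc3: +8 =8
r27=11011 pc4: +16 =24
r28=11100 pc3: +8 =32
r29=11101 pc4: +16 =48
r30=11110 pc4: +16 =64
r31=11111 pc5: +32 =96
r32=100000 pc1: +2 =98
r33=100001 pc2: +4 =102
r34=100010 pc2: +4 =106
r35=100011 pc3: +8 =114
r36=100100 pc2: +4 =118
r37=100101 pc3: +8 =126
r38=100110 pc3: +8 =134
r39=100111 pc4: +16 =150
r40=101000 pc2: +4 =154
r41=101001 pc3: +8 =162
r42=101010 pc3: +8 =170
r43=101011 pc4: +16 =186
r44=101100 pc3: +8 =194
r45=101101 pc4: +16 =210
r46=101110 pc4: +16 =226
r47=101111 pc5: +32 =258
r48=110000 pc2: +4 =262
r49=110001 pc3: +8 =270
r50=110010 pc3: +8 =278
r51=110011 pc4: +16 =294
r52=110100 pc3: +8 =302
r53=110101 pc4: +16 =318
r54=110110 pc4: +16 =334
r55=110111 pc5: +32 =366
r56=111000 pc3: +8 =374
r57=111001 pc4: +16 =390
r58=111010 pc4: +16 =406

Answer: 406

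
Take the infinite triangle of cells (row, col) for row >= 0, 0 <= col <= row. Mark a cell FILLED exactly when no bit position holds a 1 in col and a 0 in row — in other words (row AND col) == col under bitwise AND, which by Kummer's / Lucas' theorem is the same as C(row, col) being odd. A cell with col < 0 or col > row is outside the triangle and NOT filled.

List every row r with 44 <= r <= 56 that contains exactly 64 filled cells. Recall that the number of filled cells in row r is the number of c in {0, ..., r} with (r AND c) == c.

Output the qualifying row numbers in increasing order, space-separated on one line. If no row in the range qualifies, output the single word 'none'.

Row r has 2^popcount(r) filled cells, so we need popcount(r) = log2(64) = 6.
Scan r = 44..56 and keep those with exactly 6 one-bits:
r=44=101100 popcount=3 -> skip
r=45=101101 popcount=4 -> skip
r=46=101110 popcount=4 -> skip
r=47=101111 popcount=5 -> skip
r=48=110000 popcount=2 -> skip
r=49=110001 popcount=3 -> skip
r=50=110010 popcount=3 -> skip
r=51=110011 popcount=4 -> skip
r=52=110100 popcount=3 -> skip
r=53=110101 popcount=4 -> skip
r=54=110110 popcount=4 -> skip
r=55=110111 popcount=5 -> skip
r=56=111000 popcount=3 -> skip
Kept rows: none

Answer: none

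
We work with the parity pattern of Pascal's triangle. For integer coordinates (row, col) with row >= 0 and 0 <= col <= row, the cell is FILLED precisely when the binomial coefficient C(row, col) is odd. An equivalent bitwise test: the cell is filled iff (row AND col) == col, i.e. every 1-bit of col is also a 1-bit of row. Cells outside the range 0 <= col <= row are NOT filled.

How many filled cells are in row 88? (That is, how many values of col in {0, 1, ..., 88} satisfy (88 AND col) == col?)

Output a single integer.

88 in binary = 1011000
popcount(88) = number of 1-bits in 1011000 = 3
A col c satisfies (88 AND c) == c iff every set bit of c is also set in 88; each of the 3 set bits of 88 can independently be on or off in c.
count = 2^3 = 8

Answer: 8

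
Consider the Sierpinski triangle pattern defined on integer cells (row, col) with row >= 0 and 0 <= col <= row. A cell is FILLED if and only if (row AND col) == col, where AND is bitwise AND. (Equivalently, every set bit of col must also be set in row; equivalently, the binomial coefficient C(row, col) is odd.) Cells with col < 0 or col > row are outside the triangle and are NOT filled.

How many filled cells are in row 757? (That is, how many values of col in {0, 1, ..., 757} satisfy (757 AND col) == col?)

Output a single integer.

Answer: 128

Derivation:
757 in binary = 1011110101
popcount(757) = number of 1-bits in 1011110101 = 7
A col c satisfies (757 AND c) == c iff every set bit of c is also set in 757; each of the 7 set bits of 757 can independently be on or off in c.
count = 2^7 = 128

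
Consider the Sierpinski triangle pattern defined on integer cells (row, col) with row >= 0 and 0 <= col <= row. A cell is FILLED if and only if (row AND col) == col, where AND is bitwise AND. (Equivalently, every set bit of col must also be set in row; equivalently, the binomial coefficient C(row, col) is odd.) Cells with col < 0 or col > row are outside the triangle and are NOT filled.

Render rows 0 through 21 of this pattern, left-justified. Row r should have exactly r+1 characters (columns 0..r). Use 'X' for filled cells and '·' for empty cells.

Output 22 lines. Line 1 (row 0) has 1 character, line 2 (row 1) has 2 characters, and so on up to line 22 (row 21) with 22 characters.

r0=0: X
r1=1: XX
r2=10: X·X
r3=11: XXXX
r4=100: X···X
r5=101: XX··XX
r6=110: X·X·X·X
r7=111: XXXXXXXX
r8=1000: X·······X
r9=1001: XX······XX
r10=1010: X·X·····X·X
r11=1011: XXXX····XXXX
r12=1100: X···X···X···X
r13=1101: XX··XX··XX··XX
r14=1110: X·X·X·X·X·X·X·X
r15=1111: XXXXXXXXXXXXXXXX
r16=10000: X···············X
r17=10001: XX··············XX
r18=10010: X·X·············X·X
r19=10011: XXXX············XXXX
r20=10100: X···X···········X···X
r21=10101: XX··XX··········XX··XX

Answer: X
XX
X·X
XXXX
X···X
XX··XX
X·X·X·X
XXXXXXXX
X·······X
XX······XX
X·X·····X·X
XXXX····XXXX
X···X···X···X
XX··XX··XX··XX
X·X·X·X·X·X·X·X
XXXXXXXXXXXXXXXX
X···············X
XX··············XX
X·X·············X·X
XXXX············XXXX
X···X···········X···X
XX··XX··········XX··XX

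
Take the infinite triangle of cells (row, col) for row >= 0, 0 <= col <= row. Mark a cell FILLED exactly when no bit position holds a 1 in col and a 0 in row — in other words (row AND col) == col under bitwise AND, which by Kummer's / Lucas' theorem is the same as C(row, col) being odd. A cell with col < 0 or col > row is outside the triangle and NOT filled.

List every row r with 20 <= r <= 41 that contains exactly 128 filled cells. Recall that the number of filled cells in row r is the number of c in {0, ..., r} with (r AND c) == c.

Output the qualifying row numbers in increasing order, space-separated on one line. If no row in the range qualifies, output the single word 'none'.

Row r has 2^popcount(r) filled cells, so we need popcount(r) = log2(128) = 7.
Scan r = 20..41 and keep those with exactly 7 one-bits:
r=20=10100 popcount=2 -> skip
r=21=10101 popcount=3 -> skip
r=22=10110 popcount=3 -> skip
r=23=10111 popcount=4 -> skip
r=24=11000 popcount=2 -> skip
r=25=11001 popcount=3 -> skip
r=26=11010 popcount=3 -> skip
r=27=11011 popcount=4 -> skip
r=28=11100 popcount=3 -> skip
r=29=11101 popcount=4 -> skip
r=30=11110 popcount=4 -> skip
r=31=11111 popcount=5 -> skip
r=32=100000 popcount=1 -> skip
r=33=100001 popcount=2 -> skip
r=34=100010 popcount=2 -> skip
r=35=100011 popcount=3 -> skip
r=36=100100 popcount=2 -> skip
r=37=100101 popcount=3 -> skip
r=38=100110 popcount=3 -> skip
r=39=100111 popcount=4 -> skip
r=40=101000 popcount=2 -> skip
r=41=101001 popcount=3 -> skip
Kept rows: none

Answer: none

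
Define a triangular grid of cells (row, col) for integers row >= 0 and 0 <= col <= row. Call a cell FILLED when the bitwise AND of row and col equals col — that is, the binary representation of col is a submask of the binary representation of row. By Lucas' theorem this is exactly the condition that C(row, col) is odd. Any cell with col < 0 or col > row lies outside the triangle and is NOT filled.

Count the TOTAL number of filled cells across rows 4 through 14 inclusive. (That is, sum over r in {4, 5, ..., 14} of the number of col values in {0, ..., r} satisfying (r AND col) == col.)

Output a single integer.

Answer: 56

Derivation:
r4=100 pc1: +2 =2
r5=101 pc2: +4 =6
r6=110 pc2: +4 =10
r7=111 pc3: +8 =18
r8=1000 pc1: +2 =20
r9=1001 pc2: +4 =24
r10=1010 pc2: +4 =28
r11=1011 pc3: +8 =36
r12=1100 pc2: +4 =40
r13=1101 pc3: +8 =48
r14=1110 pc3: +8 =56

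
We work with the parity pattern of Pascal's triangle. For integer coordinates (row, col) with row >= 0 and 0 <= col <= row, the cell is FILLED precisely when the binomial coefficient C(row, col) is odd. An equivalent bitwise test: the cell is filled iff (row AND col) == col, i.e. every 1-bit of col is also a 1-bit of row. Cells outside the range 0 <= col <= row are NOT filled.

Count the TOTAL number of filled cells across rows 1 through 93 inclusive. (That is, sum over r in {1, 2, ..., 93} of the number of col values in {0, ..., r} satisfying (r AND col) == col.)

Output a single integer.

Answer: 1118

Derivation:
r1=1 pc1: +2 =2
r2=10 pc1: +2 =4
r3=11 pc2: +4 =8
r4=100 pc1: +2 =10
r5=101 pc2: +4 =14
r6=110 pc2: +4 =18
r7=111 pc3: +8 =26
r8=1000 pc1: +2 =28
r9=1001 pc2: +4 =32
r10=1010 pc2: +4 =36
r11=1011 pc3: +8 =44
r12=1100 pc2: +4 =48
r13=1101 pc3: +8 =56
r14=1110 pc3: +8 =64
r15=1111 pc4: +16 =80
r16=10000 pc1: +2 =82
r17=10001 pc2: +4 =86
r18=10010 pc2: +4 =90
r19=10011 pc3: +8 =98
r20=10100 pc2: +4 =102
r21=10101 pc3: +8 =110
r22=10110 pc3: +8 =118
r23=10111 pc4: +16 =134
r24=11000 pc2: +4 =138
r25=11001 pc3: +8 =146
r26=11010 pc3: +8 =154
r27=11011 pc4: +16 =170
r28=11100 pc3: +8 =178
r29=11101 pc4: +16 =194
r30=11110 pc4: +16 =210
r31=11111 pc5: +32 =242
r32=100000 pc1: +2 =244
r33=100001 pc2: +4 =248
r34=100010 pc2: +4 =252
r35=100011 pc3: +8 =260
r36=100100 pc2: +4 =264
r37=100101 pc3: +8 =272
r38=100110 pc3: +8 =280
r39=100111 pc4: +16 =296
r40=101000 pc2: +4 =300
r41=101001 pc3: +8 =308
r42=101010 pc3: +8 =316
r43=101011 pc4: +16 =332
r44=101100 pc3: +8 =340
r45=101101 pc4: +16 =356
r46=101110 pc4: +16 =372
r47=101111 pc5: +32 =404
r48=110000 pc2: +4 =408
r49=110001 pc3: +8 =416
r50=110010 pc3: +8 =424
r51=110011 pc4: +16 =440
r52=110100 pc3: +8 =448
r53=110101 pc4: +16 =464
r54=110110 pc4: +16 =480
r55=110111 pc5: +32 =512
r56=111000 pc3: +8 =520
r57=111001 pc4: +16 =536
r58=111010 pc4: +16 =552
r59=111011 pc5: +32 =584
r60=111100 pc4: +16 =600
r61=111101 pc5: +32 =632
r62=111110 pc5: +32 =664
r63=111111 pc6: +64 =728
r64=1000000 pc1: +2 =730
r65=1000001 pc2: +4 =734
r66=1000010 pc2: +4 =738
r67=1000011 pc3: +8 =746
r68=1000100 pc2: +4 =750
r69=1000101 pc3: +8 =758
r70=1000110 pc3: +8 =766
r71=1000111 pc4: +16 =782
r72=1001000 pc2: +4 =786
r73=1001001 pc3: +8 =794
r74=1001010 pc3: +8 =802
r75=1001011 pc4: +16 =818
r76=1001100 pc3: +8 =826
r77=1001101 pc4: +16 =842
r78=1001110 pc4: +16 =858
r79=1001111 pc5: +32 =890
r80=1010000 pc2: +4 =894
r81=1010001 pc3: +8 =902
r82=1010010 pc3: +8 =910
r83=1010011 pc4: +16 =926
r84=1010100 pc3: +8 =934
r85=1010101 pc4: +16 =950
r86=1010110 pc4: +16 =966
r87=1010111 pc5: +32 =998
r88=1011000 pc3: +8 =1006
r89=1011001 pc4: +16 =1022
r90=1011010 pc4: +16 =1038
r91=1011011 pc5: +32 =1070
r92=1011100 pc4: +16 =1086
r93=1011101 pc5: +32 =1118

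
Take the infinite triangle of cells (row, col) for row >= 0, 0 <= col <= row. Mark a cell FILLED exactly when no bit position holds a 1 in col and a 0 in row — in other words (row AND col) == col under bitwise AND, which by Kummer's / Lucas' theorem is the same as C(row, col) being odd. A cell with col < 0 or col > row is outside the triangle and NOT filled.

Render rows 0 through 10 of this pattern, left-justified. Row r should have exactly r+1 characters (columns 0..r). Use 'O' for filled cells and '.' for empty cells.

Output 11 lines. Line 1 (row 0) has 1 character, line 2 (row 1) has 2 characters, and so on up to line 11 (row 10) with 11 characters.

r0=0: O
r1=1: OO
r2=10: O.O
r3=11: OOOO
r4=100: O...O
r5=101: OO..OO
r6=110: O.O.O.O
r7=111: OOOOOOOO
r8=1000: O.......O
r9=1001: OO......OO
r10=1010: O.O.....O.O

Answer: O
OO
O.O
OOOO
O...O
OO..OO
O.O.O.O
OOOOOOOO
O.......O
OO......OO
O.O.....O.O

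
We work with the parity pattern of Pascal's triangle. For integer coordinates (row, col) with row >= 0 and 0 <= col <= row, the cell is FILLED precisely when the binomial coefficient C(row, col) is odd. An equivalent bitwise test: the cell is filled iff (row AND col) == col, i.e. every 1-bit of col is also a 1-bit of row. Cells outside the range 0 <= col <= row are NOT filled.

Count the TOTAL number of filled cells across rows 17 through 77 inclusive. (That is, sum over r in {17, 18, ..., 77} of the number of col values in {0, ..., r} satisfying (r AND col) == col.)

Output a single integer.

r17=10001 pc2: +4 =4
r18=10010 pc2: +4 =8
r19=10011 pc3: +8 =16
r20=10100 pc2: +4 =20
r21=10101 pc3: +8 =28
r22=10110 pc3: +8 =36
r23=10111 pc4: +16 =52
r24=11000 pc2: +4 =56
r25=11001 pc3: +8 =64
r26=11010 pc3: +8 =72
r27=11011 pc4: +16 =88
r28=11100 pc3: +8 =96
r29=11101 pc4: +16 =112
r30=11110 pc4: +16 =128
r31=11111 pc5: +32 =160
r32=100000 pc1: +2 =162
r33=100001 pc2: +4 =166
r34=100010 pc2: +4 =170
r35=100011 pc3: +8 =178
r36=100100 pc2: +4 =182
r37=100101 pc3: +8 =190
r38=100110 pc3: +8 =198
r39=100111 pc4: +16 =214
r40=101000 pc2: +4 =218
r41=101001 pc3: +8 =226
r42=101010 pc3: +8 =234
r43=101011 pc4: +16 =250
r44=101100 pc3: +8 =258
r45=101101 pc4: +16 =274
r46=101110 pc4: +16 =290
r47=101111 pc5: +32 =322
r48=110000 pc2: +4 =326
r49=110001 pc3: +8 =334
r50=110010 pc3: +8 =342
r51=110011 pc4: +16 =358
r52=110100 pc3: +8 =366
r53=110101 pc4: +16 =382
r54=110110 pc4: +16 =398
r55=110111 pc5: +32 =430
r56=111000 pc3: +8 =438
r57=111001 pc4: +16 =454
r58=111010 pc4: +16 =470
r59=111011 pc5: +32 =502
r60=111100 pc4: +16 =518
r61=111101 pc5: +32 =550
r62=111110 pc5: +32 =582
r63=111111 pc6: +64 =646
r64=1000000 pc1: +2 =648
r65=1000001 pc2: +4 =652
r66=1000010 pc2: +4 =656
r67=1000011 pc3: +8 =664
r68=1000100 pc2: +4 =668
r69=1000101 pc3: +8 =676
r70=1000110 pc3: +8 =684
r71=1000111 pc4: +16 =700
r72=1001000 pc2: +4 =704
r73=1001001 pc3: +8 =712
r74=1001010 pc3: +8 =720
r75=1001011 pc4: +16 =736
r76=1001100 pc3: +8 =744
r77=1001101 pc4: +16 =760

Answer: 760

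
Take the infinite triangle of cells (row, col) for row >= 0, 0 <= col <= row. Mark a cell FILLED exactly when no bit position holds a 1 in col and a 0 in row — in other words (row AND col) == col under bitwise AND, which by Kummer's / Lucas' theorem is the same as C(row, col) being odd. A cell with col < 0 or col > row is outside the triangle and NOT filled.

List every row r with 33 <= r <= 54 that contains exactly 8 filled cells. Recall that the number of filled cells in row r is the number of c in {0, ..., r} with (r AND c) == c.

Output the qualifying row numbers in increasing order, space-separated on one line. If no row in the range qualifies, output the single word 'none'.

Answer: 35 37 38 41 42 44 49 50 52

Derivation:
Row r has 2^popcount(r) filled cells, so we need popcount(r) = log2(8) = 3.
Scan r = 33..54 and keep those with exactly 3 one-bits:
r=33=100001 popcount=2 -> skip
r=34=100010 popcount=2 -> skip
r=35=100011 popcount=3 -> KEEP
r=36=100100 popcount=2 -> skip
r=37=100101 popcount=3 -> KEEP
r=38=100110 popcount=3 -> KEEP
r=39=100111 popcount=4 -> skip
r=40=101000 popcount=2 -> skip
r=41=101001 popcount=3 -> KEEP
r=42=101010 popcount=3 -> KEEP
r=43=101011 popcount=4 -> skip
r=44=101100 popcount=3 -> KEEP
r=45=101101 popcount=4 -> skip
r=46=101110 popcount=4 -> skip
r=47=101111 popcount=5 -> skip
r=48=110000 popcount=2 -> skip
r=49=110001 popcount=3 -> KEEP
r=50=110010 popcount=3 -> KEEP
r=51=110011 popcount=4 -> skip
r=52=110100 popcount=3 -> KEEP
r=53=110101 popcount=4 -> skip
r=54=110110 popcount=4 -> skip
Kept rows: 35 37 38 41 42 44 49 50 52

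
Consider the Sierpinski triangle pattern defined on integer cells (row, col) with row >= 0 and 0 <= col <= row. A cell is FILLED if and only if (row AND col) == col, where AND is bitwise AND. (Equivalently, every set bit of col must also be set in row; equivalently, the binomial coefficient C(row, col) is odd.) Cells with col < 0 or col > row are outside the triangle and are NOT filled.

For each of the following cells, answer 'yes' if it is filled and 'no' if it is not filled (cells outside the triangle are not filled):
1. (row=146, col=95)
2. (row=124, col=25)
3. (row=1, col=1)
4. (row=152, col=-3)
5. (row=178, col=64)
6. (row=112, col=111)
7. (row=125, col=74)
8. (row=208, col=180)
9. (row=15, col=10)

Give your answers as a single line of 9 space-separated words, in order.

(146,95): row=0b10010010, col=0b1011111, row AND col = 0b10010 = 18; 18 != 95 -> empty
(124,25): row=0b1111100, col=0b11001, row AND col = 0b11000 = 24; 24 != 25 -> empty
(1,1): row=0b1, col=0b1, row AND col = 0b1 = 1; 1 == 1 -> filled
(152,-3): col outside [0, 152] -> not filled
(178,64): row=0b10110010, col=0b1000000, row AND col = 0b0 = 0; 0 != 64 -> empty
(112,111): row=0b1110000, col=0b1101111, row AND col = 0b1100000 = 96; 96 != 111 -> empty
(125,74): row=0b1111101, col=0b1001010, row AND col = 0b1001000 = 72; 72 != 74 -> empty
(208,180): row=0b11010000, col=0b10110100, row AND col = 0b10010000 = 144; 144 != 180 -> empty
(15,10): row=0b1111, col=0b1010, row AND col = 0b1010 = 10; 10 == 10 -> filled

Answer: no no yes no no no no no yes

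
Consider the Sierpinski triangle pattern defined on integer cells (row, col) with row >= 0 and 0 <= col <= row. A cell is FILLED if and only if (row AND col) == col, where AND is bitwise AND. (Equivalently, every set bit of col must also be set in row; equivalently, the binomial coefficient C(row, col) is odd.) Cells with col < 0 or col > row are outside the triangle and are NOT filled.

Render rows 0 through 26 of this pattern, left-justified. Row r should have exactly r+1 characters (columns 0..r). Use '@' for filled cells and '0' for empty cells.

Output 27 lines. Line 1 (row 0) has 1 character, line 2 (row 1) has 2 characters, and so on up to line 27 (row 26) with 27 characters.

r0=0: @
r1=1: @@
r2=10: @0@
r3=11: @@@@
r4=100: @000@
r5=101: @@00@@
r6=110: @0@0@0@
r7=111: @@@@@@@@
r8=1000: @0000000@
r9=1001: @@000000@@
r10=1010: @0@00000@0@
r11=1011: @@@@0000@@@@
r12=1100: @000@000@000@
r13=1101: @@00@@00@@00@@
r14=1110: @0@0@0@0@0@0@0@
r15=1111: @@@@@@@@@@@@@@@@
r16=10000: @000000000000000@
r17=10001: @@00000000000000@@
r18=10010: @0@0000000000000@0@
r19=10011: @@@@000000000000@@@@
r20=10100: @000@00000000000@000@
r21=10101: @@00@@0000000000@@00@@
r22=10110: @0@0@0@000000000@0@0@0@
r23=10111: @@@@@@@@00000000@@@@@@@@
r24=11000: @0000000@0000000@0000000@
r25=11001: @@000000@@000000@@000000@@
r26=11010: @0@00000@0@00000@0@00000@0@

Answer: @
@@
@0@
@@@@
@000@
@@00@@
@0@0@0@
@@@@@@@@
@0000000@
@@000000@@
@0@00000@0@
@@@@0000@@@@
@000@000@000@
@@00@@00@@00@@
@0@0@0@0@0@0@0@
@@@@@@@@@@@@@@@@
@000000000000000@
@@00000000000000@@
@0@0000000000000@0@
@@@@000000000000@@@@
@000@00000000000@000@
@@00@@0000000000@@00@@
@0@0@0@000000000@0@0@0@
@@@@@@@@00000000@@@@@@@@
@0000000@0000000@0000000@
@@000000@@000000@@000000@@
@0@00000@0@00000@0@00000@0@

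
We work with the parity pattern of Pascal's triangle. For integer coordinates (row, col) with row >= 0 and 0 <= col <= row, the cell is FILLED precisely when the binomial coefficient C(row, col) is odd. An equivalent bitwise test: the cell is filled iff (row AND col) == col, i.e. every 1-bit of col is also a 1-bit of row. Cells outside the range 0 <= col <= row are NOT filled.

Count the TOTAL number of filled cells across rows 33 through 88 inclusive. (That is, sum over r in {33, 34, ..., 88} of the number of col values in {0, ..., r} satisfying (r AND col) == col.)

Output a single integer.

Answer: 762

Derivation:
r33=100001 pc2: +4 =4
r34=100010 pc2: +4 =8
r35=100011 pc3: +8 =16
r36=100100 pc2: +4 =20
r37=100101 pc3: +8 =28
r38=100110 pc3: +8 =36
r39=100111 pc4: +16 =52
r40=101000 pc2: +4 =56
r41=101001 pc3: +8 =64
r42=101010 pc3: +8 =72
r43=101011 pc4: +16 =88
r44=101100 pc3: +8 =96
r45=101101 pc4: +16 =112
r46=101110 pc4: +16 =128
r47=101111 pc5: +32 =160
r48=110000 pc2: +4 =164
r49=110001 pc3: +8 =172
r50=110010 pc3: +8 =180
r51=110011 pc4: +16 =196
r52=110100 pc3: +8 =204
r53=110101 pc4: +16 =220
r54=110110 pc4: +16 =236
r55=110111 pc5: +32 =268
r56=111000 pc3: +8 =276
r57=111001 pc4: +16 =292
r58=111010 pc4: +16 =308
r59=111011 pc5: +32 =340
r60=111100 pc4: +16 =356
r61=111101 pc5: +32 =388
r62=111110 pc5: +32 =420
r63=111111 pc6: +64 =484
r64=1000000 pc1: +2 =486
r65=1000001 pc2: +4 =490
r66=1000010 pc2: +4 =494
r67=1000011 pc3: +8 =502
r68=1000100 pc2: +4 =506
r69=1000101 pc3: +8 =514
r70=1000110 pc3: +8 =522
r71=1000111 pc4: +16 =538
r72=1001000 pc2: +4 =542
r73=1001001 pc3: +8 =550
r74=1001010 pc3: +8 =558
r75=1001011 pc4: +16 =574
r76=1001100 pc3: +8 =582
r77=1001101 pc4: +16 =598
r78=1001110 pc4: +16 =614
r79=1001111 pc5: +32 =646
r80=1010000 pc2: +4 =650
r81=1010001 pc3: +8 =658
r82=1010010 pc3: +8 =666
r83=1010011 pc4: +16 =682
r84=1010100 pc3: +8 =690
r85=1010101 pc4: +16 =706
r86=1010110 pc4: +16 =722
r87=1010111 pc5: +32 =754
r88=1011000 pc3: +8 =762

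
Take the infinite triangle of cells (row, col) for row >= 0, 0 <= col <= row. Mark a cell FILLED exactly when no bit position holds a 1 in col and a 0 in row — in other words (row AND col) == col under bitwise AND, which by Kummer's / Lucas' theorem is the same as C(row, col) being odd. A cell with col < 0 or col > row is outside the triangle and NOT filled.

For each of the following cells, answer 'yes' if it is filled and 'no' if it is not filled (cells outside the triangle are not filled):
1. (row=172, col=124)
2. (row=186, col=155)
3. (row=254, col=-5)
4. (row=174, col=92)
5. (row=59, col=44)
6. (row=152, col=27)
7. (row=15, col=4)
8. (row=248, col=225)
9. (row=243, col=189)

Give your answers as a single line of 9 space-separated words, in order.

Answer: no no no no no no yes no no

Derivation:
(172,124): row=0b10101100, col=0b1111100, row AND col = 0b101100 = 44; 44 != 124 -> empty
(186,155): row=0b10111010, col=0b10011011, row AND col = 0b10011010 = 154; 154 != 155 -> empty
(254,-5): col outside [0, 254] -> not filled
(174,92): row=0b10101110, col=0b1011100, row AND col = 0b1100 = 12; 12 != 92 -> empty
(59,44): row=0b111011, col=0b101100, row AND col = 0b101000 = 40; 40 != 44 -> empty
(152,27): row=0b10011000, col=0b11011, row AND col = 0b11000 = 24; 24 != 27 -> empty
(15,4): row=0b1111, col=0b100, row AND col = 0b100 = 4; 4 == 4 -> filled
(248,225): row=0b11111000, col=0b11100001, row AND col = 0b11100000 = 224; 224 != 225 -> empty
(243,189): row=0b11110011, col=0b10111101, row AND col = 0b10110001 = 177; 177 != 189 -> empty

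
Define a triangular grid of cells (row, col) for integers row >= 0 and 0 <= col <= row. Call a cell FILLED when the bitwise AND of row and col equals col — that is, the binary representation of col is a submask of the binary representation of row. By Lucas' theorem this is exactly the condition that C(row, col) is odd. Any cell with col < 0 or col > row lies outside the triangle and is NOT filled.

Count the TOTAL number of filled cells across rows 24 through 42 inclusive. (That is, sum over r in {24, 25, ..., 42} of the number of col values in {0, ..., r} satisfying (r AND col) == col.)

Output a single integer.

r24=11000 pc2: +4 =4
r25=11001 pc3: +8 =12
r26=11010 pc3: +8 =20
r27=11011 pc4: +16 =36
r28=11100 pc3: +8 =44
r29=11101 pc4: +16 =60
r30=11110 pc4: +16 =76
r31=11111 pc5: +32 =108
r32=100000 pc1: +2 =110
r33=100001 pc2: +4 =114
r34=100010 pc2: +4 =118
r35=100011 pc3: +8 =126
r36=100100 pc2: +4 =130
r37=100101 pc3: +8 =138
r38=100110 pc3: +8 =146
r39=100111 pc4: +16 =162
r40=101000 pc2: +4 =166
r41=101001 pc3: +8 =174
r42=101010 pc3: +8 =182

Answer: 182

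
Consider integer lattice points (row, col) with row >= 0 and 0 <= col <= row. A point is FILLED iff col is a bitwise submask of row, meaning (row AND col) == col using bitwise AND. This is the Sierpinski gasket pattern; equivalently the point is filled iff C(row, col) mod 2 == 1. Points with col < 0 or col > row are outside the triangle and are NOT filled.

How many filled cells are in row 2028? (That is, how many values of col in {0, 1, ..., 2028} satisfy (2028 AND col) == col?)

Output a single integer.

Answer: 256

Derivation:
2028 in binary = 11111101100
popcount(2028) = number of 1-bits in 11111101100 = 8
A col c satisfies (2028 AND c) == c iff every set bit of c is also set in 2028; each of the 8 set bits of 2028 can independently be on or off in c.
count = 2^8 = 256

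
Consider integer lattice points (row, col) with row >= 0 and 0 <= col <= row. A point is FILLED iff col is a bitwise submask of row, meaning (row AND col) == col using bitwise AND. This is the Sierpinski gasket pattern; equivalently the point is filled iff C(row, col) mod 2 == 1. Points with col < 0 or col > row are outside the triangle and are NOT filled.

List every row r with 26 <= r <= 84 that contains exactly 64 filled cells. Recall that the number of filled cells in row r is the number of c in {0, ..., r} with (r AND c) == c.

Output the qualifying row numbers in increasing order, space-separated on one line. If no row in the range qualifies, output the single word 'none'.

Answer: 63

Derivation:
Row r has 2^popcount(r) filled cells, so we need popcount(r) = log2(64) = 6.
Scan r = 26..84 and keep those with exactly 6 one-bits:
r=26=11010 popcount=3 -> skip
r=27=11011 popcount=4 -> skip
r=28=11100 popcount=3 -> skip
r=29=11101 popcount=4 -> skip
r=30=11110 popcount=4 -> skip
r=31=11111 popcount=5 -> skip
r=32=100000 popcount=1 -> skip
r=33=100001 popcount=2 -> skip
r=34=100010 popcount=2 -> skip
r=35=100011 popcount=3 -> skip
r=36=100100 popcount=2 -> skip
r=37=100101 popcount=3 -> skip
r=38=100110 popcount=3 -> skip
r=39=100111 popcount=4 -> skip
r=40=101000 popcount=2 -> skip
r=41=101001 popcount=3 -> skip
r=42=101010 popcount=3 -> skip
r=43=101011 popcount=4 -> skip
r=44=101100 popcount=3 -> skip
r=45=101101 popcount=4 -> skip
r=46=101110 popcount=4 -> skip
r=47=101111 popcount=5 -> skip
r=48=110000 popcount=2 -> skip
r=49=110001 popcount=3 -> skip
r=50=110010 popcount=3 -> skip
r=51=110011 popcount=4 -> skip
r=52=110100 popcount=3 -> skip
r=53=110101 popcount=4 -> skip
r=54=110110 popcount=4 -> skip
r=55=110111 popcount=5 -> skip
r=56=111000 popcount=3 -> skip
r=57=111001 popcount=4 -> skip
r=58=111010 popcount=4 -> skip
r=59=111011 popcount=5 -> skip
r=60=111100 popcount=4 -> skip
r=61=111101 popcount=5 -> skip
r=62=111110 popcount=5 -> skip
r=63=111111 popcount=6 -> KEEP
r=64=1000000 popcount=1 -> skip
r=65=1000001 popcount=2 -> skip
r=66=1000010 popcount=2 -> skip
r=67=1000011 popcount=3 -> skip
r=68=1000100 popcount=2 -> skip
r=69=1000101 popcount=3 -> skip
r=70=1000110 popcount=3 -> skip
r=71=1000111 popcount=4 -> skip
r=72=1001000 popcount=2 -> skip
r=73=1001001 popcount=3 -> skip
r=74=1001010 popcount=3 -> skip
r=75=1001011 popcount=4 -> skip
r=76=1001100 popcount=3 -> skip
r=77=1001101 popcount=4 -> skip
r=78=1001110 popcount=4 -> skip
r=79=1001111 popcount=5 -> skip
r=80=1010000 popcount=2 -> skip
r=81=1010001 popcount=3 -> skip
r=82=1010010 popcount=3 -> skip
r=83=1010011 popcount=4 -> skip
r=84=1010100 popcount=3 -> skip
Kept rows: 63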